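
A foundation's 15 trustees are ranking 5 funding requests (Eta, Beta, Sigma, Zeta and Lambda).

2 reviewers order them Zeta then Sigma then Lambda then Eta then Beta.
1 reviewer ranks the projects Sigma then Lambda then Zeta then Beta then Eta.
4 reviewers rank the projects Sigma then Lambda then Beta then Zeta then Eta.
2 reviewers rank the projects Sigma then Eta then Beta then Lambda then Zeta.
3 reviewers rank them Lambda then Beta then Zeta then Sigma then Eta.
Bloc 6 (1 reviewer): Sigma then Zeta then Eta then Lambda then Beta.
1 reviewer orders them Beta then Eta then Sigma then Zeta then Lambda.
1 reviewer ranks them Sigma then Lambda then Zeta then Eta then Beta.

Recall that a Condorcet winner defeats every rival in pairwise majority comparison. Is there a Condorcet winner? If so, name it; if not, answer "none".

Sigma

Check each pair by majority over 15 ballots:
Eta–Beta: Beta 9–6.
Eta vs Sigma: 1 to 14, Sigma.
Eta vs Zeta: Zeta, 12–3.
Eta–Lambda: Lambda 11–4.
Beta vs Sigma: Sigma wins 11–4.
Beta vs Zeta: Beta is ranked higher on 4+2+3+1 = 10 ballots, Zeta on 5. Beta wins 10–5.
Beta vs Lambda: 3 to 12, Lambda.
Sigma vs Zeta: 1+4+2+1+1+1 = 10 for Sigma, 5 for Zeta — Sigma by 10–5.
Sigma vs Lambda: Sigma, 12–3.
Zeta–Lambda: Lambda 11–4.
Sigma wins every pairwise contest, so Sigma is the Condorcet winner.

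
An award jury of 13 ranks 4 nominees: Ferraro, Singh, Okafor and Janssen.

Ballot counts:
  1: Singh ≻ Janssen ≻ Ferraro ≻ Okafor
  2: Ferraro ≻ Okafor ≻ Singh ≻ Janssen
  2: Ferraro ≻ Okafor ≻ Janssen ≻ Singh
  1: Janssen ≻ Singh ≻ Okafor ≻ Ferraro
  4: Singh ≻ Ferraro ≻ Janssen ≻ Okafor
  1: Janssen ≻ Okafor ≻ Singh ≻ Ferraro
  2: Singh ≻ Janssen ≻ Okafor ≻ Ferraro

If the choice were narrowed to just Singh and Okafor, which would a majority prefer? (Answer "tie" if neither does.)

Singh

Ballots ranking Singh above Okafor: 1 + 1 + 4 + 2 = 8.
Ballots ranking Okafor above Singh: 13 − 8 = 5.
Singh wins the head-to-head 8–5.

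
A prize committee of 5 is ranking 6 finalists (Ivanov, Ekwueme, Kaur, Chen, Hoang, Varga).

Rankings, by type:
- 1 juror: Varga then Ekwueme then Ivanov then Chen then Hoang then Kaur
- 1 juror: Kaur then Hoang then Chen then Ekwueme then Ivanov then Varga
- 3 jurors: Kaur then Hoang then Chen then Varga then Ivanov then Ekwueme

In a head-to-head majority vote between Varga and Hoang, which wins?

Ballots ranking Varga above Hoang: 1.
Ballots ranking Hoang above Varga: 5 − 1 = 4.
Hoang wins the head-to-head 4–1.

Hoang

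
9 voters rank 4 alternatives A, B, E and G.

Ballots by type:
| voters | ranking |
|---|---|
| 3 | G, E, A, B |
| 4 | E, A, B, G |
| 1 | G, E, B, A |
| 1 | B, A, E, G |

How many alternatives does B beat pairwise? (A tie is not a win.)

1

B against each rival (9 voters):
B–A: A 7–2.
B vs E: B preferred on 1 ballot; E wins 8–1.
B vs G: B is ranked higher on 4+1 = 5 ballots, G on 4. B wins 5–4.
B beats G; loses to A, E — 1 pairwise win.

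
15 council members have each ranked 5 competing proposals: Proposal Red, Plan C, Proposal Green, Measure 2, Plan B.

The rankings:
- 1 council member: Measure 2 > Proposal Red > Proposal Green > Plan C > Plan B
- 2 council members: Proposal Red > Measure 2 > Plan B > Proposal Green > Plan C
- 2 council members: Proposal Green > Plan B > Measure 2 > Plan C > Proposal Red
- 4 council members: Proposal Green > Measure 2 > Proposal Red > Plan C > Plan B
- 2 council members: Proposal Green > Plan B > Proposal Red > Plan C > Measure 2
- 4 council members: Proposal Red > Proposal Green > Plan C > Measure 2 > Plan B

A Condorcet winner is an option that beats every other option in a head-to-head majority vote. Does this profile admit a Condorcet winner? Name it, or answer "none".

Proposal Green

Head-to-head results (15 council members):
Proposal Red vs Plan C: Proposal Red, 13–2.
Proposal Red vs Proposal Green: 1+2+4 = 7 for Proposal Red, 8 for Proposal Green — Proposal Green by 8–7.
Proposal Red vs Measure 2: 2+2+4 = 8 for Proposal Red, 7 for Measure 2 — Proposal Red by 8–7.
Proposal Red vs Plan B: Proposal Red wins 11–4.
Plan C vs Proposal Green: Proposal Green wins 15–0.
Plan C–Measure 2: Measure 2 9–6.
Plan C vs Plan B: Plan C wins 9–6.
Proposal Green vs Measure 2: 12 to 3, Proposal Green.
Proposal Green vs Plan B: 1+2+4+2+4 = 13 for Proposal Green, 2 for Plan B — Proposal Green by 13–2.
Measure 2 vs Plan B: Measure 2 wins 11–4.
Proposal Green beats each of Proposal Red, Plan C, Measure 2, Plan B — Proposal Green is the Condorcet winner.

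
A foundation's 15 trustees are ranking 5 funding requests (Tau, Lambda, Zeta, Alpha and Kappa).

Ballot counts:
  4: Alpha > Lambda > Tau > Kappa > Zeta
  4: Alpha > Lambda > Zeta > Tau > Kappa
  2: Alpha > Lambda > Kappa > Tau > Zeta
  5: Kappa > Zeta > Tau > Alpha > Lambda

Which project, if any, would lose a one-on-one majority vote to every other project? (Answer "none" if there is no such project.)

none

Pairwise majorities:
Tau vs Lambda: Lambda, 10–5.
Tau vs Zeta: Tau is ranked higher on 4+2 = 6 ballots, Zeta on 9. Zeta wins 9–6.
Tau vs Alpha: Tau is ranked higher on 5 ballots, Alpha on 10. Alpha wins 10–5.
Tau vs Kappa: Tau, 8–7.
Lambda vs Zeta: 10 to 5, Lambda.
Lambda vs Alpha: 0 for Lambda, 15 for Alpha — Alpha by 15–0.
Lambda vs Kappa: 10 to 5, Lambda.
Zeta vs Alpha: 5 for Zeta, 10 for Alpha — Alpha by 10–5.
Zeta–Kappa: Kappa 11–4.
Alpha vs Kappa: Alpha preferred on 4+4+2 = 10 ballots; Alpha wins 10–5.
Every project wins at least one matchup (Tau beats Kappa; Lambda beats Tau; Zeta beats Tau; Alpha beats Tau; Kappa beats Zeta), so there is no Condorcet loser.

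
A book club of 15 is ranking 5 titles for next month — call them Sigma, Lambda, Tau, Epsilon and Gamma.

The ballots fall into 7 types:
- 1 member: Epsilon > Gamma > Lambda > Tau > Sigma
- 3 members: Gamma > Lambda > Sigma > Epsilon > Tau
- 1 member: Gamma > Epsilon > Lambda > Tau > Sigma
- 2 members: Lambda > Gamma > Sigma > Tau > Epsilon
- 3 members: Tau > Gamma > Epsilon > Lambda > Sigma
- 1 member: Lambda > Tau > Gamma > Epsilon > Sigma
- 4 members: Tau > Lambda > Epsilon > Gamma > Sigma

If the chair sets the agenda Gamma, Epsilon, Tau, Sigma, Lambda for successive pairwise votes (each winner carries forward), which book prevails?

Round 1: Gamma vs Epsilon — 10–5, Gamma advances.
Round 2: Gamma vs Tau — 7–8, Tau advances.
Round 3: Tau vs Sigma — 10–5, Tau advances.
Round 4: Tau vs Lambda — 7–8, Lambda advances.
Lambda survives the agenda.

Lambda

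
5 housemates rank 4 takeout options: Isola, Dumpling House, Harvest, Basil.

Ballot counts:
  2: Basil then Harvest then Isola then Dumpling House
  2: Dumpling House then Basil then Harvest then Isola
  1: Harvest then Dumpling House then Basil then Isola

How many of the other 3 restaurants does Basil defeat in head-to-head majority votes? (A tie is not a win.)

2

Basil against each rival (5 friends):
Basil–Isola: Basil 5–0.
Basil vs Dumpling House: Dumpling House wins 3–2.
Basil vs Harvest: Basil is ranked higher on 2+2 = 4 ballots, Harvest on 1. Basil wins 4–1.
Basil beats Isola, Harvest; loses to Dumpling House — 2 pairwise wins.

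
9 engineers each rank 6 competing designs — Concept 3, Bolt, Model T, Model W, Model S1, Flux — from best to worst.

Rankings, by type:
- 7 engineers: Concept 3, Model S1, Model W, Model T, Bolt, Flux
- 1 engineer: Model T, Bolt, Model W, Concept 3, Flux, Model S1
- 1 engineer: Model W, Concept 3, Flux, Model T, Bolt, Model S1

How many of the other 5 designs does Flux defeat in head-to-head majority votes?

Flux against each rival (9 engineers):
Flux vs Concept 3: Concept 3 wins 9–0.
Flux vs Bolt: 1 to 8, Bolt.
Flux vs Model T: 1 to 8, Model T.
Flux–Model W: Model W 9–0.
Flux vs Model S1: Flux is ranked higher on 1+1 = 2 ballots, Model S1 on 7. Model S1 wins 7–2.
Flux beats no one; loses to Concept 3, Bolt, Model T, Model W, Model S1 — 0 pairwise wins.

0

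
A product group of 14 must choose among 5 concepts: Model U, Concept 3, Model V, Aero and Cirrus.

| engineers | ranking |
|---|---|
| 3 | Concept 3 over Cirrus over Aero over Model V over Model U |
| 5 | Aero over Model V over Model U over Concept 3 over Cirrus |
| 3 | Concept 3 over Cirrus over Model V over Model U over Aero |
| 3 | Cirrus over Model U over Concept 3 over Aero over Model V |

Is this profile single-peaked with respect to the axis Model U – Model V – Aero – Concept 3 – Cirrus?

Axis positions: Model U=1, Model V=2, Aero=3, Concept 3=4, Cirrus=5.
Bloc 1 (peak Concept 3 at position 4): ranking walks positions 4-5-3-2-1, expanding outward from the peak — single-peaked.
Bloc 2 (peak Aero at position 3): ranking walks positions 3-2-1-4-5, expanding outward from the peak — single-peaked.
Bloc 3: ranking walks positions 4-5-2-1-3; Model V is ranked above Aero even though Aero lies between Model V and the peak Concept 3 on the axis — preferences dip and rise again. Not single-peaked.
Bloc 4: ranking walks positions 5-1-4-3-2; Model U is ranked above Concept 3 even though Concept 3 lies between Model U and the peak Cirrus on the axis — preferences dip and rise again. Not single-peaked.
Bloc 3 violates single-peakedness, so the profile is not single-peaked on this axis.

no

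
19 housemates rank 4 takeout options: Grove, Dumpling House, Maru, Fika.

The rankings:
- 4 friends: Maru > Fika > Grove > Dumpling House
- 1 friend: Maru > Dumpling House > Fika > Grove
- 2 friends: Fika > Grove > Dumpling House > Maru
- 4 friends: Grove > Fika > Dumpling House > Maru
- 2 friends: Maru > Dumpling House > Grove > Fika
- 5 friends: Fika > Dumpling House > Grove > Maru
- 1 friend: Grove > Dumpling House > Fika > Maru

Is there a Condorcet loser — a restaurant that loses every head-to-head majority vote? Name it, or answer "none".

Pairwise majorities:
Grove vs Dumpling House: Grove, 11–8.
Grove vs Maru: 2+4+5+1 = 12 for Grove, 7 for Maru — Grove by 12–7.
Grove vs Fika: Fika wins 12–7.
Dumpling House vs Maru: Dumpling House preferred on 2+4+5+1 = 12 ballots; Dumpling House wins 12–7.
Dumpling House vs Fika: 4 to 15, Fika.
Maru vs Fika: 7 to 12, Fika.
Maru loses to every other restaurant — it is the Condorcet loser.

Maru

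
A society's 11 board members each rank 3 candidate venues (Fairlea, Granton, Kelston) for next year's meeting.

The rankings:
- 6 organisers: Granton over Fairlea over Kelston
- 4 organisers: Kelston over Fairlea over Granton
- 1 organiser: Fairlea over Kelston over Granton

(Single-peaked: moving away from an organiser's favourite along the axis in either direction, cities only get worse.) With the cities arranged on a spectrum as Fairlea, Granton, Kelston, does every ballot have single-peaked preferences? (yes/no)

Axis positions: Fairlea=1, Granton=2, Kelston=3.
Type 1 (peak Granton at position 2): ranking walks positions 2-1-3, expanding outward from the peak — single-peaked.
Type 2: ranking walks positions 3-1-2; Fairlea is ranked above Granton even though Granton lies between Fairlea and the peak Kelston on the axis — preferences dip and rise again. Not single-peaked.
Type 3: ranking walks positions 1-3-2; Kelston is ranked above Granton even though Granton lies between Kelston and the peak Fairlea on the axis — preferences dip and rise again. Not single-peaked.
Type 2 violates single-peakedness, so the profile is not single-peaked on this axis.

no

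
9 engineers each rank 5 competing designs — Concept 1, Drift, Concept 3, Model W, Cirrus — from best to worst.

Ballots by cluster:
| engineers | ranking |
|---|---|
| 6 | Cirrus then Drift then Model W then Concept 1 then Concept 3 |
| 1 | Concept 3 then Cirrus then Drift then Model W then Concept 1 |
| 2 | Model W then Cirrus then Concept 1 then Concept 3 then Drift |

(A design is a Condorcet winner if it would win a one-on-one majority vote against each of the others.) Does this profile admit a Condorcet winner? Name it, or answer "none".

Check each pair by majority over 9 ballots:
Concept 1–Drift: Drift 7–2.
Concept 1 vs Concept 3: Concept 1, 8–1.
Concept 1 vs Model W: Model W, 9–0.
Concept 1–Cirrus: Cirrus 9–0.
Drift–Concept 3: Drift 6–3.
Drift vs Model W: Drift, 7–2.
Drift vs Cirrus: Cirrus, 9–0.
Concept 3 vs Model W: Model W wins 8–1.
Concept 3 vs Cirrus: Cirrus, 8–1.
Model W vs Cirrus: Cirrus, 7–2.
Cirrus beats each of Concept 1, Drift, Concept 3, Model W — Cirrus is the Condorcet winner.

Cirrus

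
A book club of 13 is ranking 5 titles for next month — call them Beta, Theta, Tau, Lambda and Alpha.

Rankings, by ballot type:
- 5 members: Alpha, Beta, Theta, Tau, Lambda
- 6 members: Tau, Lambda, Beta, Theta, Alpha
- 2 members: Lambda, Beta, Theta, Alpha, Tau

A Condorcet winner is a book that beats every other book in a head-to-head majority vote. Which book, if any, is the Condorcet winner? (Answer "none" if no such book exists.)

Head-to-head results (13 members):
Beta vs Theta: 5+6+2 = 13 for Beta, 0 for Theta — Beta by 13–0.
Beta vs Tau: 7 to 6, Beta.
Beta vs Lambda: Beta preferred on 5 ballots; Lambda wins 8–5.
Beta vs Alpha: Beta is ranked higher on 6+2 = 8 ballots, Alpha on 5. Beta wins 8–5.
Theta vs Tau: 7 to 6, Theta.
Theta vs Lambda: Theta preferred on 5 ballots; Lambda wins 8–5.
Theta vs Alpha: Theta is ranked higher on 6+2 = 8 ballots, Alpha on 5. Theta wins 8–5.
Tau vs Lambda: Tau is ranked higher on 5+6 = 11 ballots, Lambda on 2. Tau wins 11–2.
Tau vs Alpha: 6 to 7, Alpha.
Lambda vs Alpha: Lambda preferred on 6+2 = 8 ballots; Lambda wins 8–5.
No book is unbeaten: Beta loses to Lambda; Theta loses to Beta; Tau loses to Beta; Lambda loses to Tau; Alpha loses to Beta. In particular Beta > Tau > Lambda > Beta is a majority cycle — no Condorcet winner exists.

none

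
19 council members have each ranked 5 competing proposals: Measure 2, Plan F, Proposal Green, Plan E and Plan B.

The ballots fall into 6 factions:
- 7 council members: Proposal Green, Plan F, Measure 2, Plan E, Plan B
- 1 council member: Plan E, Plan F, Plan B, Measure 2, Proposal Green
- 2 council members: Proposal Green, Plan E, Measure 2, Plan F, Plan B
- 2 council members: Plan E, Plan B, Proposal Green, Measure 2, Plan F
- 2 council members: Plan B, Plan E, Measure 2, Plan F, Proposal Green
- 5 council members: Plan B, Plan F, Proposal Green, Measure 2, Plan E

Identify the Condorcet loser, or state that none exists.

Head-to-head results (19 council members):
Measure 2 vs Plan F: 6 to 13, Plan F.
Measure 2–Proposal Green: Proposal Green 16–3.
Measure 2 vs Plan E: 12 to 7, Measure 2.
Measure 2 vs Plan B: 7+2 = 9 for Measure 2, 10 for Plan B — Plan B by 10–9.
Plan F vs Proposal Green: Plan F is ranked higher on 1+2+5 = 8 ballots, Proposal Green on 11. Proposal Green wins 11–8.
Plan F vs Plan E: Plan F preferred on 7+5 = 12 ballots; Plan F wins 12–7.
Plan F vs Plan B: Plan F, 10–9.
Proposal Green vs Plan E: Proposal Green preferred on 7+2+5 = 14 ballots; Proposal Green wins 14–5.
Proposal Green vs Plan B: Proposal Green is ranked higher on 7+2 = 9 ballots, Plan B on 10. Plan B wins 10–9.
Plan E–Plan B: Plan E 12–7.
Every option wins at least one matchup (Measure 2 beats Plan E; Plan F beats Measure 2; Proposal Green beats Measure 2; Plan E beats Plan B; Plan B beats Measure 2), so there is no Condorcet loser.

none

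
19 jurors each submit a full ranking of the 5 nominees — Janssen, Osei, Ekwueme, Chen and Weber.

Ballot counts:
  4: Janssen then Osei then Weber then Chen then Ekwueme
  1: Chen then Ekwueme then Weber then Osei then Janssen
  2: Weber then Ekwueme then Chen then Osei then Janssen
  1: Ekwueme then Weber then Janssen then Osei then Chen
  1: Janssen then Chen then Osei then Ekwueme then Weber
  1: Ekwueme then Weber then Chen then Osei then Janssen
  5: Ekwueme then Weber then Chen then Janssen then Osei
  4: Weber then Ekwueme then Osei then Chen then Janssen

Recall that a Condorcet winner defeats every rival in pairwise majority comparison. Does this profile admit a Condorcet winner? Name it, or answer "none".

Weber

Head-to-head results (19 jurors):
Janssen vs Osei: Janssen is ranked higher on 4+1+1+5 = 11 ballots, Osei on 8. Janssen wins 11–8.
Janssen vs Ekwueme: Janssen is ranked higher on 4+1 = 5 ballots, Ekwueme on 14. Ekwueme wins 14–5.
Janssen vs Chen: 6 to 13, Chen.
Janssen vs Weber: 4+1 = 5 for Janssen, 14 for Weber — Weber by 14–5.
Osei vs Ekwueme: Osei preferred on 4+1 = 5 ballots; Ekwueme wins 14–5.
Osei vs Chen: Osei preferred on 4+1+4 = 9 ballots; Chen wins 10–9.
Osei vs Weber: 4+1 = 5 for Osei, 14 for Weber — Weber by 14–5.
Ekwueme vs Chen: 2+1+1+5+4 = 13 for Ekwueme, 6 for Chen — Ekwueme by 13–6.
Ekwueme vs Weber: Ekwueme is ranked higher on 1+1+1+1+5 = 9 ballots, Weber on 10. Weber wins 10–9.
Chen vs Weber: 2 to 17, Weber.
Only Weber has no losses; Weber is the Condorcet winner.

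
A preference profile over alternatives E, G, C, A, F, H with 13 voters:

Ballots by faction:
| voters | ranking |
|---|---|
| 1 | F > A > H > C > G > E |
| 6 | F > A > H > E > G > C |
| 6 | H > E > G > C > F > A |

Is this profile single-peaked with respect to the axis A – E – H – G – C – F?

no

Axis positions: A=1, E=2, H=3, G=4, C=5, F=6.
Faction 1: ranking walks positions 6-1-3-5-4-2; A is ranked above C even though C lies between A and the peak F on the axis — preferences dip and rise again. Not single-peaked.
Faction 2: ranking walks positions 6-1-3-2-4-5; A is ranked above C even though C lies between A and the peak F on the axis — preferences dip and rise again. Not single-peaked.
Faction 3 (peak H at position 3): ranking walks positions 3-2-4-5-6-1, expanding outward from the peak — single-peaked.
Faction 1 violates single-peakedness, so the profile is not single-peaked on this axis.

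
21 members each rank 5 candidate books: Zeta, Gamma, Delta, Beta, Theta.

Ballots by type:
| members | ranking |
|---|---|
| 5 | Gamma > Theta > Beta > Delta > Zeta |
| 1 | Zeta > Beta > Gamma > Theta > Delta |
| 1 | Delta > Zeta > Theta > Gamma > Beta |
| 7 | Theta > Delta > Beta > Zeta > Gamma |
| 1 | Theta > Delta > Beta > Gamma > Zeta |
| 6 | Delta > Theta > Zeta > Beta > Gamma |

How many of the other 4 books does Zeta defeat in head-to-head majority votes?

Zeta against each rival (21 members):
Zeta vs Gamma: Zeta is ranked higher on 1+1+7+6 = 15 ballots, Gamma on 6. Zeta wins 15–6.
Zeta vs Delta: Delta, 20–1.
Zeta–Beta: Beta 13–8.
Zeta–Theta: Theta 19–2.
Zeta beats Gamma; loses to Delta, Beta, Theta — 1 pairwise win.

1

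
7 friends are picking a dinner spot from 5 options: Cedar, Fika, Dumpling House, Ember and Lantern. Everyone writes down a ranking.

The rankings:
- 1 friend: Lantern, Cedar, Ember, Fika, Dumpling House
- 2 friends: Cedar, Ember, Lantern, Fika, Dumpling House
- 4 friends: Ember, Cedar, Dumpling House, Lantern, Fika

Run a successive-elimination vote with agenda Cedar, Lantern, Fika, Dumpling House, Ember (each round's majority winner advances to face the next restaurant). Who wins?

Ember

Round 1: Cedar vs Lantern — 6–1, Cedar advances.
Round 2: Cedar vs Fika — 7–0, Cedar advances.
Round 3: Cedar vs Dumpling House — 7–0, Cedar advances.
Round 4: Cedar vs Ember — 3–4, Ember advances.
Ember survives the agenda.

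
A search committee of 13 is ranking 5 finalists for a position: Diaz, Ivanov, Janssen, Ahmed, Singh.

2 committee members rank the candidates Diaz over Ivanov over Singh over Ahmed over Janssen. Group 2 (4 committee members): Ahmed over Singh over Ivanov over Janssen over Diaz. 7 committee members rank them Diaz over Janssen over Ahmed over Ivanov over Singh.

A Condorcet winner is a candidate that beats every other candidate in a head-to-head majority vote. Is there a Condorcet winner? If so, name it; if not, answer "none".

Check each pair by majority over 13 ballots:
Diaz vs Ivanov: 9 to 4, Diaz.
Diaz vs Janssen: Diaz is ranked higher on 2+7 = 9 ballots, Janssen on 4. Diaz wins 9–4.
Diaz vs Ahmed: 2+7 = 9 for Diaz, 4 for Ahmed — Diaz by 9–4.
Diaz vs Singh: 9 to 4, Diaz.
Ivanov vs Janssen: Ivanov is ranked higher on 2+4 = 6 ballots, Janssen on 7. Janssen wins 7–6.
Ivanov vs Ahmed: Ivanov preferred on 2 ballots; Ahmed wins 11–2.
Ivanov vs Singh: Ivanov preferred on 2+7 = 9 ballots; Ivanov wins 9–4.
Janssen vs Ahmed: Janssen is ranked higher on 7 ballots, Ahmed on 6. Janssen wins 7–6.
Janssen vs Singh: Janssen preferred on 7 ballots; Janssen wins 7–6.
Ahmed vs Singh: 4+7 = 11 for Ahmed, 2 for Singh — Ahmed by 11–2.
Diaz defeats every rival head-to-head and is the Condorcet winner.

Diaz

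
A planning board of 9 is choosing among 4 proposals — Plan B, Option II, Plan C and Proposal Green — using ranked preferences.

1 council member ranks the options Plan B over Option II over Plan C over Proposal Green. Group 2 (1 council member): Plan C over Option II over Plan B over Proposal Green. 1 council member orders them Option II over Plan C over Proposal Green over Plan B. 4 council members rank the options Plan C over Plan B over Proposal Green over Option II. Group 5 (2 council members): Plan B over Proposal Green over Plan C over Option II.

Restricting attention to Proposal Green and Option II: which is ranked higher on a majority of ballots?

Ballots ranking Proposal Green above Option II: 4 + 2 = 6.
Ballots ranking Option II above Proposal Green: 9 − 6 = 3.
Proposal Green wins the head-to-head 6–3.

Proposal Green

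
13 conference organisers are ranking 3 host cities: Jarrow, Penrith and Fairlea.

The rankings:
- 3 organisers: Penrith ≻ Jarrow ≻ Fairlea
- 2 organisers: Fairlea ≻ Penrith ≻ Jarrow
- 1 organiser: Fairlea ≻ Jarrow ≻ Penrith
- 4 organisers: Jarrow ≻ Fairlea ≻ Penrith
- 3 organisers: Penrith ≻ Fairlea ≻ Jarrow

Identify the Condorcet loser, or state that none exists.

Pairwise majorities:
Jarrow vs Penrith: 1+4 = 5 for Jarrow, 8 for Penrith — Penrith by 8–5.
Jarrow vs Fairlea: Jarrow, 7–6.
Penrith vs Fairlea: Penrith preferred on 3+3 = 6 ballots; Fairlea wins 7–6.
No city is winless: Jarrow beats Fairlea; Penrith beats Jarrow; Fairlea beats Penrith. There is no Condorcet loser.

none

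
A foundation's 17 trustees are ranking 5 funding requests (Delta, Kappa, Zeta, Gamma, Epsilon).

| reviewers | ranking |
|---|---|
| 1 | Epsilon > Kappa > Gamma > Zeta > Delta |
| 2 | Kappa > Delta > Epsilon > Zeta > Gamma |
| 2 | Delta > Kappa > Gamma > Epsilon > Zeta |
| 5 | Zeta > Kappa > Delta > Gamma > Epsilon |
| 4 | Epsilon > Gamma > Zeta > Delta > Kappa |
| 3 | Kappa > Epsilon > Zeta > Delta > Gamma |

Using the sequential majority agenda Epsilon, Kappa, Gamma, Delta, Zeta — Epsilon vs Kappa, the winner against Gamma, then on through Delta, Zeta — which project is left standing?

Round 1: Epsilon vs Kappa — 5–12, Kappa advances.
Round 2: Kappa vs Gamma — 13–4, Kappa advances.
Round 3: Kappa vs Delta — 11–6, Kappa advances.
Round 4: Kappa vs Zeta — 8–9, Zeta advances.
Zeta survives the agenda.

Zeta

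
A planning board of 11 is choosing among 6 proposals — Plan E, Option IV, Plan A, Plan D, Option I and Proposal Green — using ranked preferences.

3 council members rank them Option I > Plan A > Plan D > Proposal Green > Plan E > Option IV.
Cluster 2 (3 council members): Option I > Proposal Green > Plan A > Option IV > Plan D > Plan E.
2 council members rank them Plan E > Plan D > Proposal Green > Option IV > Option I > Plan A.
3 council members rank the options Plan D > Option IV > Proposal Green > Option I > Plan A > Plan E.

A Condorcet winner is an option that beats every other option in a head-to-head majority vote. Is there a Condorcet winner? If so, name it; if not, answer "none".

Head-to-head results (11 council members):
Plan E–Option IV: Option IV 6–5.
Plan E vs Plan A: Plan E is ranked higher on 2 ballots, Plan A on 9. Plan A wins 9–2.
Plan E vs Plan D: Plan E preferred on 2 ballots; Plan D wins 9–2.
Plan E vs Option I: Option I wins 9–2.
Plan E vs Proposal Green: Plan E preferred on 2 ballots; Proposal Green wins 9–2.
Option IV vs Plan A: Plan A, 6–5.
Option IV vs Plan D: 3 to 8, Plan D.
Option IV vs Option I: Option I, 6–5.
Option IV–Proposal Green: Proposal Green 8–3.
Plan A vs Plan D: Plan A wins 6–5.
Plan A vs Option I: 0 to 11, Option I.
Plan A vs Proposal Green: Plan A is ranked higher on 3 ballots, Proposal Green on 8. Proposal Green wins 8–3.
Plan D vs Option I: 2+3 = 5 for Plan D, 6 for Option I — Option I by 6–5.
Plan D vs Proposal Green: Plan D is ranked higher on 3+2+3 = 8 ballots, Proposal Green on 3. Plan D wins 8–3.
Option I vs Proposal Green: Option I is ranked higher on 3+3 = 6 ballots, Proposal Green on 5. Option I wins 6–5.
Only Option I has no losses; Option I is the Condorcet winner.

Option I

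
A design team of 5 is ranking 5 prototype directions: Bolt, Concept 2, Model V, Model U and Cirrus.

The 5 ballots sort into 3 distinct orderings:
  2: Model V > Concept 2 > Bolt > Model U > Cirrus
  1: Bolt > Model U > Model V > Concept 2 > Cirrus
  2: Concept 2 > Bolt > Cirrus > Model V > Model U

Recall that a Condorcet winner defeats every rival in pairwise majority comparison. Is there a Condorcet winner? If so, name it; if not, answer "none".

Head-to-head results (5 engineers):
Bolt–Concept 2: Concept 2 4–1.
Bolt vs Model V: Bolt, 3–2.
Bolt vs Model U: Bolt, 5–0.
Bolt–Cirrus: Bolt 5–0.
Concept 2 vs Model V: Model V wins 3–2.
Concept 2–Model U: Concept 2 4–1.
Concept 2–Cirrus: Concept 2 5–0.
Model V vs Model U: Model V, 4–1.
Model V vs Cirrus: Model V, 3–2.
Model U–Cirrus: Model U 3–2.
Each design drops at least one matchup (Bolt loses to Concept 2; Concept 2 loses to Model V; Model V loses to Bolt; Model U loses to Bolt; Cirrus loses to Bolt); the cycle Bolt beats Model V beats Concept 2 beats Bolt rules out a Condorcet winner.

none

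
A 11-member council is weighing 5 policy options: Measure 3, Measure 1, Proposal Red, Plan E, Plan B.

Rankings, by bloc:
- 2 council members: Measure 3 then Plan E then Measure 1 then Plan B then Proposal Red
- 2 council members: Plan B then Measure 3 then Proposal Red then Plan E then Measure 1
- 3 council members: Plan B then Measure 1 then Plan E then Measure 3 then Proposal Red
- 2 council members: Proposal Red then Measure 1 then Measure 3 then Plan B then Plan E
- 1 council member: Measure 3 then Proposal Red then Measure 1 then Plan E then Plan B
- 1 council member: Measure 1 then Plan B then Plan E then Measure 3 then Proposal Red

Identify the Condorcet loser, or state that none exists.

Head-to-head results (11 council members):
Measure 3–Measure 1: Measure 1 6–5.
Measure 3 vs Proposal Red: Measure 3 wins 9–2.
Measure 3 vs Plan E: Measure 3 is ranked higher on 2+2+2+1 = 7 ballots, Plan E on 4. Measure 3 wins 7–4.
Measure 3 vs Plan B: Measure 3 is ranked higher on 2+2+1 = 5 ballots, Plan B on 6. Plan B wins 6–5.
Measure 1 vs Proposal Red: Measure 1, 6–5.
Measure 1 vs Plan E: Measure 1 is ranked higher on 3+2+1+1 = 7 ballots, Plan E on 4. Measure 1 wins 7–4.
Measure 1 vs Plan B: Measure 1 preferred on 2+2+1+1 = 6 ballots; Measure 1 wins 6–5.
Proposal Red vs Plan E: 2+2+1 = 5 for Proposal Red, 6 for Plan E — Plan E by 6–5.
Proposal Red vs Plan B: Plan B, 8–3.
Plan E vs Plan B: Plan B wins 8–3.
Proposal Red loses to every other option — it is the Condorcet loser.

Proposal Red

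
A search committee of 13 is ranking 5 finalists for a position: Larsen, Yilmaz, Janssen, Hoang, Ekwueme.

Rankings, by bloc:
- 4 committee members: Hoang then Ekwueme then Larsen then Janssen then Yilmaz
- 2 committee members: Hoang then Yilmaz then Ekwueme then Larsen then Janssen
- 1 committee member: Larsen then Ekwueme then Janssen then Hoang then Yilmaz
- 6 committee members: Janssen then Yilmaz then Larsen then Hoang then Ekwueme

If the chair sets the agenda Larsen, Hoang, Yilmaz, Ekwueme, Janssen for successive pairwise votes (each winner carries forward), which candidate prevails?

Round 1: Larsen vs Hoang — 7–6, Larsen advances.
Round 2: Larsen vs Yilmaz — 5–8, Yilmaz advances.
Round 3: Yilmaz vs Ekwueme — 8–5, Yilmaz advances.
Round 4: Yilmaz vs Janssen — 2–11, Janssen advances.
The agenda winner is Janssen.

Janssen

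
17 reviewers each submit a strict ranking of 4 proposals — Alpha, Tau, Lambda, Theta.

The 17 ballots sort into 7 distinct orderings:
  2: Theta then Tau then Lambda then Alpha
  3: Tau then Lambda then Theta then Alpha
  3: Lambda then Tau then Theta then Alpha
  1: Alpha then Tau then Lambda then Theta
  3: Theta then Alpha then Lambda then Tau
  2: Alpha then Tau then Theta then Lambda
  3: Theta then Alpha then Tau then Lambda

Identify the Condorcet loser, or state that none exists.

Lambda

Pairwise majorities:
Alpha vs Tau: Alpha preferred on 1+3+2+3 = 9 ballots; Alpha wins 9–8.
Alpha vs Lambda: Alpha, 9–8.
Alpha vs Theta: 3 to 14, Theta.
Tau vs Lambda: 11 to 6, Tau.
Tau vs Theta: Tau wins 9–8.
Lambda vs Theta: 3+3+1 = 7 for Lambda, 10 for Theta — Theta by 10–7.
Lambda is beaten in every head-to-head and is the Condorcet loser.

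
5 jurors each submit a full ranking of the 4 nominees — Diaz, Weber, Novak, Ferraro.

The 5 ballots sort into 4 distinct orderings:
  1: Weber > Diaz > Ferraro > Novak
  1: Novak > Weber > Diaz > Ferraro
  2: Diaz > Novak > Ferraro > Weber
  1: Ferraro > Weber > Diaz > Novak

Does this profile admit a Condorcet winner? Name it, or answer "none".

Head-to-head results (5 jurors):
Diaz vs Weber: Diaz preferred on 2 ballots; Weber wins 3–2.
Diaz vs Novak: Diaz, 4–1.
Diaz vs Ferraro: 1+1+2 = 4 for Diaz, 1 for Ferraro — Diaz by 4–1.
Weber–Novak: Novak 3–2.
Weber vs Ferraro: Ferraro, 3–2.
Novak vs Ferraro: 1+2 = 3 for Novak, 2 for Ferraro — Novak by 3–2.
Every nominee loses at least once (Diaz loses to Weber; Weber loses to Novak; Novak loses to Diaz; Ferraro loses to Diaz). The majority relation contains the cycle Diaz > Novak > Weber > Diaz, so there is no Condorcet winner.

none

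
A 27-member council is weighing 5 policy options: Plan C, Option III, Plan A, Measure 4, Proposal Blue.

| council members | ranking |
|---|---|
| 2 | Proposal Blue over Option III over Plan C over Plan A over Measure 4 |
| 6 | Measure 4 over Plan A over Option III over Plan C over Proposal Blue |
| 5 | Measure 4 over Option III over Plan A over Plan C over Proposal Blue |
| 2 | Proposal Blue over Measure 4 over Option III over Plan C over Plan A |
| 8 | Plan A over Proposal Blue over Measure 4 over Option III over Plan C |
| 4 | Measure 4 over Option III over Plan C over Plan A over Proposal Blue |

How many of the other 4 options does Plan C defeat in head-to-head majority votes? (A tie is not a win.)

Plan C against each rival (27 council members):
Plan C vs Option III: 0 to 27, Option III.
Plan C vs Plan A: Plan A wins 19–8.
Plan C vs Measure 4: Measure 4 wins 25–2.
Plan C vs Proposal Blue: 15 to 12, Plan C.
Plan C beats Proposal Blue; loses to Option III, Plan A, Measure 4 — 1 pairwise win.

1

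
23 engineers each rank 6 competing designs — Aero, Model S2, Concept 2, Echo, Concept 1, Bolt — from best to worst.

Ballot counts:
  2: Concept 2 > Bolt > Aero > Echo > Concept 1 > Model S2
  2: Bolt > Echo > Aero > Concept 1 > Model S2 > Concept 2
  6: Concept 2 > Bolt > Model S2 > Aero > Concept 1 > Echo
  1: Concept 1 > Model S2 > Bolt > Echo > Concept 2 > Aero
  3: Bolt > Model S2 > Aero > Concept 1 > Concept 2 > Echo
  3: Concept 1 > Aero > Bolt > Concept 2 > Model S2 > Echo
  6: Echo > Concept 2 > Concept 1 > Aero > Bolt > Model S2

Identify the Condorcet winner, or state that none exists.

Concept 2

Pairwise majorities:
Aero vs Model S2: 2+2+3+6 = 13 for Aero, 10 for Model S2 — Aero by 13–10.
Aero vs Concept 2: Concept 2, 15–8.
Aero vs Echo: Aero preferred on 2+6+3+3 = 14 ballots; Aero wins 14–9.
Aero vs Concept 1: Aero preferred on 2+2+6+3 = 13 ballots; Aero wins 13–10.
Aero–Bolt: Bolt 14–9.
Model S2 vs Concept 2: Model S2 is ranked higher on 2+1+3 = 6 ballots, Concept 2 on 17. Concept 2 wins 17–6.
Model S2 vs Echo: Model S2 wins 13–10.
Model S2 vs Concept 1: Concept 1 wins 14–9.
Model S2 vs Bolt: 1 for Model S2, 22 for Bolt — Bolt by 22–1.
Concept 2 vs Echo: 2+6+3+3 = 14 for Concept 2, 9 for Echo — Concept 2 by 14–9.
Concept 2–Concept 1: Concept 2 14–9.
Concept 2 vs Bolt: 14 to 9, Concept 2.
Echo vs Concept 1: Echo preferred on 2+2+6 = 10 ballots; Concept 1 wins 13–10.
Echo vs Bolt: Bolt wins 17–6.
Concept 1 vs Bolt: Bolt wins 13–10.
Concept 2 defeats every rival head-to-head and is the Condorcet winner.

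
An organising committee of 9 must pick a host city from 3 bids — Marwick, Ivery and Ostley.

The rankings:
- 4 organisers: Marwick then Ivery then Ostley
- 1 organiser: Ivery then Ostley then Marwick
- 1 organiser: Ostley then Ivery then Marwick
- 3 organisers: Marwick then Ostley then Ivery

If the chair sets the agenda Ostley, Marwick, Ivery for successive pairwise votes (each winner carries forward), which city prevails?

Round 1: Ostley vs Marwick — 2–7, Marwick advances.
Round 2: Marwick vs Ivery — 7–2, Marwick advances.
Marwick survives the agenda.

Marwick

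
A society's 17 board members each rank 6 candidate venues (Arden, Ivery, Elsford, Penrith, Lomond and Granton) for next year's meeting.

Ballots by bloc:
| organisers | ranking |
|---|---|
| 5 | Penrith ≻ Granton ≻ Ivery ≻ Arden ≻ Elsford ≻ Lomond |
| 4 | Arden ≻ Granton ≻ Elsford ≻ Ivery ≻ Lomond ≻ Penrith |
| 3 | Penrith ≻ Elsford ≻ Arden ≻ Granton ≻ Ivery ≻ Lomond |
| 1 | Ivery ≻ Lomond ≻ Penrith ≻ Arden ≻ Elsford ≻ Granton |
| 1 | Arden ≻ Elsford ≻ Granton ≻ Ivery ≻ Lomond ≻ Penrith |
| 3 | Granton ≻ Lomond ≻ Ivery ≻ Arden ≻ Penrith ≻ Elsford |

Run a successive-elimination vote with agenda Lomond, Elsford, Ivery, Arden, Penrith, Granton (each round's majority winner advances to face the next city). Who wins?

Round 1: Lomond vs Elsford — 4–13, Elsford advances.
Round 2: Elsford vs Ivery — 8–9, Ivery advances.
Round 3: Ivery vs Arden — 9–8, Ivery advances.
Round 4: Ivery vs Penrith — 9–8, Ivery advances.
Round 5: Ivery vs Granton — 1–16, Granton advances.
Granton survives the agenda.

Granton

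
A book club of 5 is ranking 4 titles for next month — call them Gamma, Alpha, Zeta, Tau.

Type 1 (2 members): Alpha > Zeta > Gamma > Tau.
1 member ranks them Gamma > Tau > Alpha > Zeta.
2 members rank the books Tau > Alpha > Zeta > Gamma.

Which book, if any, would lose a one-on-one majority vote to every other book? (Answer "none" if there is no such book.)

none

Pairwise majorities:
Gamma–Alpha: Alpha 4–1.
Gamma vs Zeta: Zeta wins 4–1.
Gamma vs Tau: Gamma preferred on 2+1 = 3 ballots; Gamma wins 3–2.
Alpha vs Zeta: 5 to 0, Alpha.
Alpha–Tau: Tau 3–2.
Zeta vs Tau: Zeta preferred on 2 ballots; Tau wins 3–2.
No book is winless: Gamma beats Tau; Alpha beats Gamma; Zeta beats Gamma; Tau beats Alpha. There is no Condorcet loser.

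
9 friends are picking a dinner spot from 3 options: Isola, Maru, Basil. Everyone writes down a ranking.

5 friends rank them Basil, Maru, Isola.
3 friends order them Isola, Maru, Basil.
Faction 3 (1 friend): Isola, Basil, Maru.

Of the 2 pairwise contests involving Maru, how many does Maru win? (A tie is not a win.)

1

Maru against each rival (9 friends):
Maru vs Isola: Maru is ranked higher on 5 ballots, Isola on 4. Maru wins 5–4.
Maru vs Basil: Basil, 6–3.
Maru beats Isola; loses to Basil — 1 pairwise win.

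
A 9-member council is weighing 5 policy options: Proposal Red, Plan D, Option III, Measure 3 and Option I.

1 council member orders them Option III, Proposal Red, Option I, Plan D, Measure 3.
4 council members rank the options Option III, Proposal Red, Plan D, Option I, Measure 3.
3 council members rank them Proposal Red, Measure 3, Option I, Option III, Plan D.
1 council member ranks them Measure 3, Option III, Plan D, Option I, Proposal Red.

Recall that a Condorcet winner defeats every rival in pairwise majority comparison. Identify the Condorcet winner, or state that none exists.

Option III

Pairwise majorities:
Proposal Red vs Plan D: 1+4+3 = 8 for Proposal Red, 1 for Plan D — Proposal Red by 8–1.
Proposal Red vs Option III: 3 to 6, Option III.
Proposal Red vs Measure 3: 1+4+3 = 8 for Proposal Red, 1 for Measure 3 — Proposal Red by 8–1.
Proposal Red vs Option I: Proposal Red wins 8–1.
Plan D vs Option III: Option III, 9–0.
Plan D vs Measure 3: Plan D preferred on 1+4 = 5 ballots; Plan D wins 5–4.
Plan D vs Option I: 4+1 = 5 for Plan D, 4 for Option I — Plan D by 5–4.
Option III vs Measure 3: Option III is ranked higher on 1+4 = 5 ballots, Measure 3 on 4. Option III wins 5–4.
Option III vs Option I: Option III wins 6–3.
Measure 3 vs Option I: Option I, 5–4.
Option III wins every pairwise contest, so Option III is the Condorcet winner.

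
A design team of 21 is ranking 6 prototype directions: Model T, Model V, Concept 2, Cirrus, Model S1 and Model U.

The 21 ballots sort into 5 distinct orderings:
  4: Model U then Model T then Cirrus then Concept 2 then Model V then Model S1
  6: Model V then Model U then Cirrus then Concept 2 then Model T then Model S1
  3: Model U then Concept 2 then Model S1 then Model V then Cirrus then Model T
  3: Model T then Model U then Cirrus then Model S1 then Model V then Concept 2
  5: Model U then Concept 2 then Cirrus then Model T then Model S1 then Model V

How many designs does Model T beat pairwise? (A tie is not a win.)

Model T against each rival (21 engineers):
Model T–Model V: Model T 12–9.
Model T vs Concept 2: Model T preferred on 4+3 = 7 ballots; Concept 2 wins 14–7.
Model T vs Cirrus: 4+3 = 7 for Model T, 14 for Cirrus — Cirrus by 14–7.
Model T vs Model S1: Model T, 18–3.
Model T vs Model U: 3 for Model T, 18 for Model U — Model U by 18–3.
Model T beats Model V, Model S1; loses to Concept 2, Cirrus, Model U — 2 pairwise wins.

2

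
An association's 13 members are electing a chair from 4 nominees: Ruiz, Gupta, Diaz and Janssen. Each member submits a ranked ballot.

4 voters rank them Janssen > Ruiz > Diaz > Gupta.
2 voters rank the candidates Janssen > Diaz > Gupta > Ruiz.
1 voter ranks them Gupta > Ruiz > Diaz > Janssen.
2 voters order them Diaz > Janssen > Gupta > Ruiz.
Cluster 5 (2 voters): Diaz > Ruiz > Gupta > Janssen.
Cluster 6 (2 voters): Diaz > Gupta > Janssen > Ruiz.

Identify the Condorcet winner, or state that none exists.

Diaz

Head-to-head results (13 voters):
Ruiz–Gupta: Gupta 7–6.
Ruiz vs Diaz: Diaz, 8–5.
Ruiz–Janssen: Janssen 10–3.
Gupta vs Diaz: Diaz, 12–1.
Gupta vs Janssen: Janssen wins 8–5.
Diaz vs Janssen: Diaz, 7–6.
Only Diaz has no losses; Diaz is the Condorcet winner.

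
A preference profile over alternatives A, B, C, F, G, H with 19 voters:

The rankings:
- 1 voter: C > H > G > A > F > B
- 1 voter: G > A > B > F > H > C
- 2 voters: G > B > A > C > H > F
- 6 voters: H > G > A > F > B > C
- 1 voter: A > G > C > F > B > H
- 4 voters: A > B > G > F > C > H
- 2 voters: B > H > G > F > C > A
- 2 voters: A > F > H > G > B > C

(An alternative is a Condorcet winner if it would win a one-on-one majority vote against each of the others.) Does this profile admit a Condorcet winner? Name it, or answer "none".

none

Pairwise majorities:
A vs B: 15 to 4, A.
A vs C: 16 to 3, A.
A vs F: A is ranked higher on 17 ballots, F on 2. A wins 17–2.
A vs G: A preferred on 1+4+2 = 7 ballots; G wins 12–7.
A vs H: A is ranked higher on 1+2+1+4+2 = 10 ballots, H on 9. A wins 10–9.
B vs C: B is ranked higher on 1+2+6+4+2+2 = 17 ballots, C on 2. B wins 17–2.
B vs F: 9 to 10, F.
B vs G: 4+2 = 6 for B, 13 for G — G by 13–6.
B vs H: 1+2+1+4+2 = 10 for B, 9 for H — B by 10–9.
C vs F: C is ranked higher on 1+2+1 = 4 ballots, F on 15. F wins 15–4.
C vs G: C is ranked higher on 1 ballot, G on 18. G wins 18–1.
C vs H: 1+2+1+4 = 8 for C, 11 for H — H by 11–8.
F vs G: 2 to 17, G.
F vs H: 1+1+4+2 = 8 for F, 11 for H — H by 11–8.
G vs H: G is ranked higher on 1+2+1+4 = 8 ballots, H on 11. H wins 11–8.
No alternative is unbeaten: A loses to G; B loses to A; C loses to A; F loses to A; G loses to H; H loses to A. In particular A > H > G > A is a majority cycle — no Condorcet winner exists.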